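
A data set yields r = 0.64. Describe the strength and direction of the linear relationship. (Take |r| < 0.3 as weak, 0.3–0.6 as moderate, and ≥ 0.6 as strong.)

r = 0.64 > 0 so the relationship is positive.
|r| = 0.64, which falls in the strong range.

strong positive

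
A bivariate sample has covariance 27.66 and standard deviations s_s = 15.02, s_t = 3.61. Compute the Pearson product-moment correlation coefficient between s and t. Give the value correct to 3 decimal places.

0.510

r = Cov(s,t) / (s_s · s_t) = 27.66 / (15.02 × 3.61)
  = 27.66 / 54.2222 ≈ 0.510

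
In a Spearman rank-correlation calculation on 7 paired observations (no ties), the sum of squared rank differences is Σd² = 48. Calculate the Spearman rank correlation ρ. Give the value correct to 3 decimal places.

0.143

ρ = 1 − 6Σd² / [n(n²−1)] = 1 − 6×48 / (7×48)
  = 1 − 288/336 = 1 − 0.8571 ≈ 0.143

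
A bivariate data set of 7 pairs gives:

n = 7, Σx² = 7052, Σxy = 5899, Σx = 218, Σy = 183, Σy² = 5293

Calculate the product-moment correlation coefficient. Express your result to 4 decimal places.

0.5465

r = (nΣxy − ΣxΣy) / √[(nΣx² − (Σx)²)(nΣy² − (Σy)²)]
Numerator: 7×5899 − 218×183 = 1399
Denominator: √[(49364 − 47524)(37051 − 33489)] = √[1840 × 3562] = 2560.0937
r = 1399 / 2560.0937 ≈ 0.5465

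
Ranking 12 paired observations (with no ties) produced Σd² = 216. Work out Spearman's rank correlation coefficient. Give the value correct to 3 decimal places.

ρ = 1 − 6Σd² / [n(n²−1)] = 1 − 6×216 / (12×143)
  = 1 − 1296/1716 = 1 − 0.7552 ≈ 0.245

0.245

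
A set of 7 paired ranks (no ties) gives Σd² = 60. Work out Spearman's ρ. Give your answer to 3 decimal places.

-0.071

ρ = 1 − 6Σd² / [n(n²−1)] = 1 − 6×60 / (7×48)
  = 1 − 360/336 = 1 − 1.0714 ≈ -0.071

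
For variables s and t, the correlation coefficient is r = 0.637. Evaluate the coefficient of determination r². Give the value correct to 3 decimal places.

r² = (0.637)² = 0.406

0.406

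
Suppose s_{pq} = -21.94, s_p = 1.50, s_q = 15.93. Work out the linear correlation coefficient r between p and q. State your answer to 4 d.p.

r = Cov(p,q) / (s_p · s_q) = -21.94 / (1.50 × 15.93)
  = -21.94 / 23.8950 ≈ -0.9182

-0.9182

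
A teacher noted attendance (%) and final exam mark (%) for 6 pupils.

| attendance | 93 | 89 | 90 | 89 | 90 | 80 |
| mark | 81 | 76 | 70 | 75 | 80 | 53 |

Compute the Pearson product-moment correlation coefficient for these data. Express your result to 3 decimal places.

n = 6, Σx = 531, Σy = 435, Σx² = 47091, Σy² = 32071, Σxy = 38712
nΣxy − ΣxΣy = 232272 − 230985 = 1287
nΣx² − (Σx)² = 282546 − 281961 = 585; nΣy² − (Σy)² = 192426 − 189225 = 3201
r = 1287 / √(585 × 3201) = 1287 / 1368.4243 ≈ 0.940

0.940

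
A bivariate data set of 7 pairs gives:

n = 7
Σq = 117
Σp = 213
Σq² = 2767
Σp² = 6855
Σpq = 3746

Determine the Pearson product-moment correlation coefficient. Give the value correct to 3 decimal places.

r = (nΣpq − ΣpΣq) / √[(nΣp² − (Σp)²)(nΣq² − (Σq)²)]
Numerator: 7×3746 − 213×117 = 1301
Denominator: √[(47985 − 45369)(19369 − 13689)] = √[2616 × 5680] = 3854.7218
r = 1301 / 3854.7218 ≈ 0.338

0.338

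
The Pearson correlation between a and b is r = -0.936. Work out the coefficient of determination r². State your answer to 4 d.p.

r² = (-0.936)² = 0.8761

0.8761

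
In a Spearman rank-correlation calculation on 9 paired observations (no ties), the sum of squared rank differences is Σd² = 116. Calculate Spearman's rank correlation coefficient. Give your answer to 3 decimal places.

ρ = 1 − 6Σd² / [n(n²−1)] = 1 − 6×116 / (9×80)
  = 1 − 696/720 = 1 − 0.9667 ≈ 0.033

0.033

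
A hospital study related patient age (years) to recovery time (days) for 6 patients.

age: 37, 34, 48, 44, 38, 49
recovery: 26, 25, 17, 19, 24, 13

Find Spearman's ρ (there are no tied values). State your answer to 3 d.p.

-0.943

Rank age: 2, 1, 5, 4, 3, 6
Rank recovery: 6, 5, 2, 3, 4, 1
d = rank(age) − rank(recovery): -4, -4, 3, 1, -1, 5; Σd² = 68
ρ = 1 − 6Σd² / [n(n²−1)] = 1 − 6×68 / (6×35) = 1 − 408/210 ≈ -0.943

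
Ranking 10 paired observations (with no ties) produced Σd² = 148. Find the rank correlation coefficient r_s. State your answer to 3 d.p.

0.103

ρ = 1 − 6Σd² / [n(n²−1)] = 1 − 6×148 / (10×99)
  = 1 − 888/990 = 1 − 0.8970 ≈ 0.103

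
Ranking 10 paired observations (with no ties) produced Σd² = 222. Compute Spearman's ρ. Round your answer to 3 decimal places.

-0.345

ρ = 1 − 6Σd² / [n(n²−1)] = 1 − 6×222 / (10×99)
  = 1 − 1332/990 = 1 − 1.3455 ≈ -0.345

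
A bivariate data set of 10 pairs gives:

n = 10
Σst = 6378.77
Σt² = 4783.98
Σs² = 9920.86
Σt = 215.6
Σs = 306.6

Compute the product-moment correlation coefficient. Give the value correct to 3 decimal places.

r = (nΣst − ΣsΣt) / √[(nΣs² − (Σs)²)(nΣt² − (Σt)²)]
Numerator: 10×6378.77 − 306.6×215.6 = -2315.26
Denominator: √[(99208.6 − 94003.56)(47839.8 − 46483.36)] = √[5205.04 × 1356.44] = 2657.1271
r = -2315.26 / 2657.1271 ≈ -0.871

-0.871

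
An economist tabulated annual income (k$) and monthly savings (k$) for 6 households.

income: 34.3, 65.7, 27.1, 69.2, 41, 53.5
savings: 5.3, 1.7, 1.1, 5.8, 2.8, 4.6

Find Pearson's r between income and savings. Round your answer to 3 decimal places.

0.317

n = 6, Σx = 290.8, Σy = 21.3, Σx² = 15559.28, Σy² = 94.83, Σxy = 1085.55
nΣxy − ΣxΣy = 6513.3 − 6194.04 = 319.26
nΣx² − (Σx)² = 93355.68 − 84564.64 = 8791.04; nΣy² − (Σy)² = 568.98 − 453.69 = 115.29
r = 319.26 / √(8791.04 × 115.29) = 319.26 / 1006.7368 ≈ 0.317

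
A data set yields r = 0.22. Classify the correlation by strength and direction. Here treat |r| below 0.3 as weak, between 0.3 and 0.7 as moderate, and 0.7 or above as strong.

r = 0.22 > 0 so the relationship is positive.
|r| = 0.22, which falls in the weak range.

weak positive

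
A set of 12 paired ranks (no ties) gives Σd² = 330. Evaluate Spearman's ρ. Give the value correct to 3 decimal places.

-0.154

ρ = 1 − 6Σd² / [n(n²−1)] = 1 − 6×330 / (12×143)
  = 1 − 1980/1716 = 1 − 1.1538 ≈ -0.154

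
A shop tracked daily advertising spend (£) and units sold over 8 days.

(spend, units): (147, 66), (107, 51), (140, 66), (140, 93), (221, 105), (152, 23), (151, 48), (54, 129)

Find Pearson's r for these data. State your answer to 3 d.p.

n = 8, Σx = 1112, Σy = 581, Σx² = 169920, Σy² = 50461, Σxy = 78334
nΣxy − ΣxΣy = 626672 − 646072 = -19400
nΣx² − (Σx)² = 1359360 − 1236544 = 122816; nΣy² − (Σy)² = 403688 − 337561 = 66127
r = -19400 / √(122816 × 66127) = -19400 / 90119.1080 ≈ -0.215

-0.215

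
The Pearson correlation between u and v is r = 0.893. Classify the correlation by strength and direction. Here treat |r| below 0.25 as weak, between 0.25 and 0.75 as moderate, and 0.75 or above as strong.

r = 0.893 > 0 so the relationship is positive.
|r| = 0.893, which falls in the strong range.

strong positive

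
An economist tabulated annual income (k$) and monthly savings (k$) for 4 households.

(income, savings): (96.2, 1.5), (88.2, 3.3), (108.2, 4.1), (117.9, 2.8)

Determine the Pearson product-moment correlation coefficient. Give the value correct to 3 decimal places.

0.196

n = 4, Σx = 410.5, Σy = 11.7, Σx² = 42641.33, Σy² = 37.79, Σxy = 1209.1
nΣxy − ΣxΣy = 4836.4 − 4802.85 = 33.55
nΣx² − (Σx)² = 170565.32 − 168510.25 = 2055.07; nΣy² − (Σy)² = 151.16 − 136.89 = 14.27
r = 33.55 / √(2055.07 × 14.27) = 33.55 / 171.2479 ≈ 0.196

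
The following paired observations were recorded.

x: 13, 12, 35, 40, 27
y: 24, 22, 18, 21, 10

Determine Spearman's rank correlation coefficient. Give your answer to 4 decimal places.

-0.5000

Rank x: 2, 1, 4, 5, 3
Rank y: 5, 4, 2, 3, 1
d = rank(x) − rank(y): -3, -3, 2, 2, 2; Σd² = 30
ρ = 1 − 6Σd² / [n(n²−1)] = 1 − 6×30 / (5×24) = 1 − 180/120 ≈ -0.5000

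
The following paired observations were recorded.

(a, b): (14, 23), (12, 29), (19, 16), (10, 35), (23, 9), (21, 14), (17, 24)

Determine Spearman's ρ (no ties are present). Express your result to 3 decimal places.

Rank a: 3, 2, 5, 1, 7, 6, 4
Rank b: 4, 6, 3, 7, 1, 2, 5
d = rank(a) − rank(b): -1, -4, 2, -6, 6, 4, -1; Σd² = 110
ρ = 1 − 6Σd² / [n(n²−1)] = 1 − 6×110 / (7×48) = 1 − 660/336 ≈ -0.964

-0.964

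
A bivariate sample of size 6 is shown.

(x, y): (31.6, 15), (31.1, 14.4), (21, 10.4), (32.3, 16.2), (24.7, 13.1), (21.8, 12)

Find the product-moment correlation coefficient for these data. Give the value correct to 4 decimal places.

n = 6, Σx = 162.5, Σy = 81.1, Σx² = 4535.39, Σy² = 1118.57, Σxy = 2248.67
nΣxy − ΣxΣy = 13492.02 − 13178.75 = 313.27
nΣx² − (Σx)² = 27212.34 − 26406.25 = 806.09; nΣy² − (Σy)² = 6711.42 − 6577.21 = 134.21
r = 313.27 / √(806.09 × 134.21) = 313.27 / 328.9154 ≈ 0.9524

0.9524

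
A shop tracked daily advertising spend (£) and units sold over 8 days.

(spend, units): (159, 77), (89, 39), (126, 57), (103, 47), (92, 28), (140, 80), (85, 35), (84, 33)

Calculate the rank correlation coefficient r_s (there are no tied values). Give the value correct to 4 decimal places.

Rank spend: 8, 3, 6, 5, 4, 7, 2, 1
Rank units: 7, 4, 6, 5, 1, 8, 3, 2
d = rank(spend) − rank(units): 1, -1, 0, 0, 3, -1, -1, -1; Σd² = 14
ρ = 1 − 6Σd² / [n(n²−1)] = 1 − 6×14 / (8×63) = 1 − 84/504 ≈ 0.8333

0.8333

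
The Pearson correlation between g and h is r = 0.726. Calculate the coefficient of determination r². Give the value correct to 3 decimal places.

0.527

r² = (0.726)² = 0.527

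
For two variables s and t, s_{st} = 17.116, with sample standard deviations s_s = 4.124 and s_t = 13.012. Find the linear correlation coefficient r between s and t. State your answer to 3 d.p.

0.319

r = Cov(s,t) / (s_s · s_t) = 17.116 / (4.124 × 13.012)
  = 17.116 / 53.6615 ≈ 0.319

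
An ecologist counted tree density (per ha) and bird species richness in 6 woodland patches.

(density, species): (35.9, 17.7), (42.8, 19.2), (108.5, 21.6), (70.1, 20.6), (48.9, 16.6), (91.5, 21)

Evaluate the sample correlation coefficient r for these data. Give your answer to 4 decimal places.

n = 6, Σx = 397.7, Σy = 116.7, Σx² = 30570.37, Σy² = 2289.41, Σxy = 7978.09
nΣxy − ΣxΣy = 47868.54 − 46411.59 = 1456.95
nΣx² − (Σx)² = 183422.22 − 158165.29 = 25256.93; nΣy² − (Σy)² = 13736.46 − 13618.89 = 117.57
r = 1456.95 / √(25256.93 × 117.57) = 1456.95 / 1723.2113 ≈ 0.8455

0.8455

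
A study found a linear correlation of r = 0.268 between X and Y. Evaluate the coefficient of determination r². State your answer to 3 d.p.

r² = (0.268)² = 0.072

0.072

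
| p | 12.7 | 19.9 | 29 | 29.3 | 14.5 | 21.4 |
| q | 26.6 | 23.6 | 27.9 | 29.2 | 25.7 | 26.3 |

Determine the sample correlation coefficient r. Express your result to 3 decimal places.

0.612

n = 6, Σp = 126.8, Σq = 159.3, Σp² = 2925, Σq² = 4247.75, Σpq = 3407.59
nΣpq − ΣpΣq = 20445.54 − 20199.24 = 246.3
nΣp² − (Σp)² = 17550 − 16078.24 = 1471.76; nΣq² − (Σq)² = 25486.5 − 25376.49 = 110.01
r = 246.3 / √(1471.76 × 110.01) = 246.3 / 402.3783 ≈ 0.612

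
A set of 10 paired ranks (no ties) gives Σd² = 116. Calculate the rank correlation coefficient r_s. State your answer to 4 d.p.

ρ = 1 − 6Σd² / [n(n²−1)] = 1 − 6×116 / (10×99)
  = 1 − 696/990 = 1 − 0.70303 ≈ 0.2970

0.2970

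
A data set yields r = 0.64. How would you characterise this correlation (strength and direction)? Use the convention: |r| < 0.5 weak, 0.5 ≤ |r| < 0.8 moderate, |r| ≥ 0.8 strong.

r = 0.64 > 0 so the relationship is positive.
|r| = 0.64, which falls in the moderate range.

moderate positive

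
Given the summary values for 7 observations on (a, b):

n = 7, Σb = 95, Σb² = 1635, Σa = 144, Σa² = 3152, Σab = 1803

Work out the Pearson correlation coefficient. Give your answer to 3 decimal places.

r = (nΣab − ΣaΣb) / √[(nΣa² − (Σa)²)(nΣb² − (Σb)²)]
Numerator: 7×1803 − 144×95 = -1059
Denominator: √[(22064 − 20736)(11445 − 9025)] = √[1328 × 2420] = 1792.6963
r = -1059 / 1792.6963 ≈ -0.591

-0.591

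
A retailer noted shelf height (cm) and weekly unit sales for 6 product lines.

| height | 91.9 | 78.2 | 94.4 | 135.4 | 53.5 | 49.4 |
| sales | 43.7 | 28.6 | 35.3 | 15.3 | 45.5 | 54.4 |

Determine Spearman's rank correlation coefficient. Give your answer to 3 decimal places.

-0.829

Rank height: 4, 3, 5, 6, 2, 1
Rank sales: 4, 2, 3, 1, 5, 6
d = rank(height) − rank(sales): 0, 1, 2, 5, -3, -5; Σd² = 64
ρ = 1 − 6Σd² / [n(n²−1)] = 1 − 6×64 / (6×35) = 1 − 384/210 ≈ -0.829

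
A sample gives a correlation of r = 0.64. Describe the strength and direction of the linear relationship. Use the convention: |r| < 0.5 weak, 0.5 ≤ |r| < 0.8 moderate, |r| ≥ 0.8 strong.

r = 0.64 > 0 so the relationship is positive.
|r| = 0.64, which falls in the moderate range.

moderate positive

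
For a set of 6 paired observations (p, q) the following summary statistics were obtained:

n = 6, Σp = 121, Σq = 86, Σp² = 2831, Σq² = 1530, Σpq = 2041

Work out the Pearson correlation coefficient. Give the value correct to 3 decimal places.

r = (nΣpq − ΣpΣq) / √[(nΣp² − (Σp)²)(nΣq² − (Σq)²)]
Numerator: 6×2041 − 121×86 = 1840
Denominator: √[(16986 − 14641)(9180 − 7396)] = √[2345 × 1784] = 2045.3557
r = 1840 / 2045.3557 ≈ 0.900

0.900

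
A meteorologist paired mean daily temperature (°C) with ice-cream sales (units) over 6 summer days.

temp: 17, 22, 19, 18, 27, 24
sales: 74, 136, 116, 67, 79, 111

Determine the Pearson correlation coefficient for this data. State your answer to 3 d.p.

n = 6, Σx = 127, Σy = 583, Σx² = 2763, Σy² = 60479, Σxy = 12457
nΣxy − ΣxΣy = 74742 − 74041 = 701
nΣx² − (Σx)² = 16578 − 16129 = 449; nΣy² − (Σy)² = 362874 − 339889 = 22985
r = 701 / √(449 × 22985) = 701 / 3212.5169 ≈ 0.218

0.218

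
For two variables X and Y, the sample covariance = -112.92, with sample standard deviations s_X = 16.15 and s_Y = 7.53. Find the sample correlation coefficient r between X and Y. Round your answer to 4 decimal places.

r = Cov(X,Y) / (s_X · s_Y) = -112.92 / (16.15 × 7.53)
  = -112.92 / 121.6095 ≈ -0.9285

-0.9285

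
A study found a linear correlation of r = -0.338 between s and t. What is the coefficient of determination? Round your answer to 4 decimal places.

0.1142

r² = (-0.338)² = 0.1142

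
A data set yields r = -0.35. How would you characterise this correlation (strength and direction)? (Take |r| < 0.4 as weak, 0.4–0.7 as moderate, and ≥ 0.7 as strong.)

weak negative

r = -0.35 < 0 so the relationship is negative.
|r| = 0.35, which falls in the weak range.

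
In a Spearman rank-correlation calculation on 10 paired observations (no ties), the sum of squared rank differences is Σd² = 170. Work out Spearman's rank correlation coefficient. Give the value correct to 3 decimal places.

ρ = 1 − 6Σd² / [n(n²−1)] = 1 − 6×170 / (10×99)
  = 1 − 1020/990 = 1 − 1.0303 ≈ -0.030

-0.030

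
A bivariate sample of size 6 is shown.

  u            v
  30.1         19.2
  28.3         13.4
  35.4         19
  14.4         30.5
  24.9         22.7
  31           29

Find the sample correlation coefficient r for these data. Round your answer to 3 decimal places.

-0.537

n = 6, Σu = 164.1, Σv = 133.8, Σu² = 4748.43, Σv² = 3195.74, Σuv = 3533.17
nΣuv − ΣuΣv = 21199.02 − 21956.58 = -757.56
nΣu² − (Σu)² = 28490.58 − 26928.81 = 1561.77; nΣv² − (Σv)² = 19174.44 − 17902.44 = 1272
r = -757.56 / √(1561.77 × 1272) = -757.56 / 1409.4579 ≈ -0.537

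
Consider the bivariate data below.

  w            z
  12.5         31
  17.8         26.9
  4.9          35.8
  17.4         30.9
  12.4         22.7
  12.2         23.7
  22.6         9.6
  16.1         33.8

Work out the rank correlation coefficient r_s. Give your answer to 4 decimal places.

-0.4048

Rank w: 4, 7, 1, 6, 3, 2, 8, 5
Rank z: 6, 4, 8, 5, 2, 3, 1, 7
d = rank(w) − rank(z): -2, 3, -7, 1, 1, -1, 7, -2; Σd² = 118
ρ = 1 − 6Σd² / [n(n²−1)] = 1 − 6×118 / (8×63) = 1 − 708/504 ≈ -0.4048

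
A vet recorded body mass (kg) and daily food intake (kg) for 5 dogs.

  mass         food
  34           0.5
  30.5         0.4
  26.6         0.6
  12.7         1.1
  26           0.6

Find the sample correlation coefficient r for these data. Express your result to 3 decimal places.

-0.955

n = 5, Σx = 129.8, Σy = 3.2, Σx² = 3631.1, Σy² = 2.34, Σxy = 74.73
nΣxy − ΣxΣy = 373.65 − 415.36 = -41.71
nΣx² − (Σx)² = 18155.5 − 16848.04 = 1307.46; nΣy² − (Σy)² = 11.7 − 10.24 = 1.46
r = -41.71 / √(1307.46 × 1.46) = -41.71 / 43.6909 ≈ -0.955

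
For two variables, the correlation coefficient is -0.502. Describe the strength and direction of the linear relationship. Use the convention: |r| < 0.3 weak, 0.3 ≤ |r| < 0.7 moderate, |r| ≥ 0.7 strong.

r = -0.502 < 0 so the relationship is negative.
|r| = 0.502, which falls in the moderate range.

moderate negative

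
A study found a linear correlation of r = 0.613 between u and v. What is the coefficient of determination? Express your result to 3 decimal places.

0.376

r² = (0.613)² = 0.376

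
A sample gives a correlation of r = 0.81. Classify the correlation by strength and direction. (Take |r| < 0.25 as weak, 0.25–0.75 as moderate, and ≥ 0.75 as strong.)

strong positive

r = 0.81 > 0 so the relationship is positive.
|r| = 0.81, which falls in the strong range.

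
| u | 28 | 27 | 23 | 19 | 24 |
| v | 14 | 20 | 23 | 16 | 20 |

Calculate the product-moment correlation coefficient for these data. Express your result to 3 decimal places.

-0.110

n = 5, Σu = 121, Σv = 93, Σu² = 2979, Σv² = 1781, Σuv = 2245
nΣuv − ΣuΣv = 11225 − 11253 = -28
nΣu² − (Σu)² = 14895 − 14641 = 254; nΣv² − (Σv)² = 8905 − 8649 = 256
r = -28 / √(254 × 256) = -28 / 254.9980 ≈ -0.110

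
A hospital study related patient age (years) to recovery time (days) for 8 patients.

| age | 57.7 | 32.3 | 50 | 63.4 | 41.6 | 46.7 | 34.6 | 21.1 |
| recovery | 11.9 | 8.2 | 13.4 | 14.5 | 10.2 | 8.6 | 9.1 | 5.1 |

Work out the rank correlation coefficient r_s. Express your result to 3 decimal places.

Rank age: 7, 2, 6, 8, 4, 5, 3, 1
Rank recovery: 6, 2, 7, 8, 5, 3, 4, 1
d = rank(age) − rank(recovery): 1, 0, -1, 0, -1, 2, -1, 0; Σd² = 8
ρ = 1 − 6Σd² / [n(n²−1)] = 1 − 6×8 / (8×63) = 1 − 48/504 ≈ 0.905

0.905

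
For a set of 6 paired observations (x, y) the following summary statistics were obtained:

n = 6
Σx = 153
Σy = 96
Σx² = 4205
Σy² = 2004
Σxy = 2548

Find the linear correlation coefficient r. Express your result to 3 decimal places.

0.265

r = (nΣxy − ΣxΣy) / √[(nΣx² − (Σx)²)(nΣy² − (Σy)²)]
Numerator: 6×2548 − 153×96 = 600
Denominator: √[(25230 − 23409)(12024 − 9216)] = √[1821 × 2808] = 2261.2757
r = 600 / 2261.2757 ≈ 0.265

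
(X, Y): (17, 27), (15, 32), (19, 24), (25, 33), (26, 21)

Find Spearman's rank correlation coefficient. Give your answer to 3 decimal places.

Rank X: 2, 1, 3, 4, 5
Rank Y: 3, 4, 2, 5, 1
d = rank(X) − rank(Y): -1, -3, 1, -1, 4; Σd² = 28
ρ = 1 − 6Σd² / [n(n²−1)] = 1 − 6×28 / (5×24) = 1 − 168/120 ≈ -0.400

-0.400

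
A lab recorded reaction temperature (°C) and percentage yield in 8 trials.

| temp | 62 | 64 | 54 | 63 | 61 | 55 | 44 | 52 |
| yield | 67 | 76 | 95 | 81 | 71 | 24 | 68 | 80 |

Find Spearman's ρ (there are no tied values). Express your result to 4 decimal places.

0.0476

Rank temp: 6, 8, 3, 7, 5, 4, 1, 2
Rank yield: 2, 5, 8, 7, 4, 1, 3, 6
d = rank(temp) − rank(yield): 4, 3, -5, 0, 1, 3, -2, -4; Σd² = 80
ρ = 1 − 6Σd² / [n(n²−1)] = 1 − 6×80 / (8×63) = 1 − 480/504 ≈ 0.0476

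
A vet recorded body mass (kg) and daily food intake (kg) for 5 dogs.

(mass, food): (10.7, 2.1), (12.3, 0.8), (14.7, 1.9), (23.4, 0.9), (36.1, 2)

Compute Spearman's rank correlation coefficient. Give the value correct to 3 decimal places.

Rank mass: 1, 2, 3, 4, 5
Rank food: 5, 1, 3, 2, 4
d = rank(mass) − rank(food): -4, 1, 0, 2, 1; Σd² = 22
ρ = 1 − 6Σd² / [n(n²−1)] = 1 − 6×22 / (5×24) = 1 − 132/120 ≈ -0.100

-0.100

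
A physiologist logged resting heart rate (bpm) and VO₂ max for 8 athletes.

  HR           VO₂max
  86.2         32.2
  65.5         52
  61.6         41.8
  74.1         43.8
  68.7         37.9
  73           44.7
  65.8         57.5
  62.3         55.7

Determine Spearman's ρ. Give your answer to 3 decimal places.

-0.452

Rank HR: 8, 3, 1, 7, 5, 6, 4, 2
Rank VO₂max: 1, 6, 3, 4, 2, 5, 8, 7
d = rank(HR) − rank(VO₂max): 7, -3, -2, 3, 3, 1, -4, -5; Σd² = 122
ρ = 1 − 6Σd² / [n(n²−1)] = 1 − 6×122 / (8×63) = 1 − 732/504 ≈ -0.452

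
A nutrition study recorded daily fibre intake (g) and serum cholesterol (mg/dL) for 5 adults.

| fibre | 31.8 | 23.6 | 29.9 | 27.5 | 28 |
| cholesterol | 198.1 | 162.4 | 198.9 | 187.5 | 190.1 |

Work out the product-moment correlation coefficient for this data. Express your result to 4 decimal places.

0.9495

n = 5, Σx = 140.8, Σy = 937, Σx² = 4002.46, Σy² = 176472.84, Σxy = 26558.38
nΣxy − ΣxΣy = 132791.9 − 131929.6 = 862.3
nΣx² − (Σx)² = 20012.3 − 19824.64 = 187.66; nΣy² − (Σy)² = 882364.2 − 877969 = 4395.2
r = 862.3 / √(187.66 × 4395.2) = 862.3 / 908.1868 ≈ 0.9495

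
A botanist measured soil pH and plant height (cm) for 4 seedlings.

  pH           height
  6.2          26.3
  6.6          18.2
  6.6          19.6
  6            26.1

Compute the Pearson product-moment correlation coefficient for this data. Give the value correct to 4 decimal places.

-0.9481

n = 4, Σx = 25.4, Σy = 90.2, Σx² = 161.56, Σy² = 2088.3, Σxy = 569.14
nΣxy − ΣxΣy = 2276.56 − 2291.08 = -14.52
nΣx² − (Σx)² = 646.24 − 645.16 = 1.08; nΣy² − (Σy)² = 8353.2 − 8136.04 = 217.16
r = -14.52 / √(1.08 × 217.16) = -14.52 / 15.3145 ≈ -0.9481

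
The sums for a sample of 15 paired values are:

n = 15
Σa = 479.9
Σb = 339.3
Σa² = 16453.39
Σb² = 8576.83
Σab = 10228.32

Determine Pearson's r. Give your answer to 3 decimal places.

r = (nΣab − ΣaΣb) / √[(nΣa² − (Σa)²)(nΣb² − (Σb)²)]
Numerator: 15×10228.32 − 479.9×339.3 = -9405.27
Denominator: √[(246800.85 − 230304.01)(128652.45 − 115124.49)] = √[16496.84 × 13527.96] = 14938.8283
r = -9405.27 / 14938.8283 ≈ -0.630

-0.630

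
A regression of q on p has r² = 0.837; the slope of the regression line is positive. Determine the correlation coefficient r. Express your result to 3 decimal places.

0.915

|r| = √0.837 = 0.915
The association is positive, so r = 0.915.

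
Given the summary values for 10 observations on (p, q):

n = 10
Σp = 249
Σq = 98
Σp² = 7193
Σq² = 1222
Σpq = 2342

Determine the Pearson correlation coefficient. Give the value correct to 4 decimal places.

r = (nΣpq − ΣpΣq) / √[(nΣp² − (Σp)²)(nΣq² − (Σq)²)]
Numerator: 10×2342 − 249×98 = -982
Denominator: √[(71930 − 62001)(12220 − 9604)] = √[9929 × 2616] = 5096.4953
r = -982 / 5096.4953 ≈ -0.1927

-0.1927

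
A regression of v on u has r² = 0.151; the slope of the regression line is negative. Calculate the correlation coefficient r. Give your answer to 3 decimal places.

|r| = √0.151 = 0.389
The association is negative, so r = −0.389.

-0.389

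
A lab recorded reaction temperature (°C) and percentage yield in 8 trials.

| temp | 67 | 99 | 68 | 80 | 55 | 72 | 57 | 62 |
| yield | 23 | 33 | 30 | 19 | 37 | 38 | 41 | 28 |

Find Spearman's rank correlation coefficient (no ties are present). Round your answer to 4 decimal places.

-0.3333

Rank temp: 4, 8, 5, 7, 1, 6, 2, 3
Rank yield: 2, 5, 4, 1, 6, 7, 8, 3
d = rank(temp) − rank(yield): 2, 3, 1, 6, -5, -1, -6, 0; Σd² = 112
ρ = 1 − 6Σd² / [n(n²−1)] = 1 − 6×112 / (8×63) = 1 − 672/504 ≈ -0.3333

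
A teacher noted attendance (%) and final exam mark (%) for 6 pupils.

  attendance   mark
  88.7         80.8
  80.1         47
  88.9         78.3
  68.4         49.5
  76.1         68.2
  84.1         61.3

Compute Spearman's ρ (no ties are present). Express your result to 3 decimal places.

0.657

Rank attendance: 5, 3, 6, 1, 2, 4
Rank mark: 6, 1, 5, 2, 4, 3
d = rank(attendance) − rank(mark): -1, 2, 1, -1, -2, 1; Σd² = 12
ρ = 1 − 6Σd² / [n(n²−1)] = 1 − 6×12 / (6×35) = 1 − 72/210 ≈ 0.657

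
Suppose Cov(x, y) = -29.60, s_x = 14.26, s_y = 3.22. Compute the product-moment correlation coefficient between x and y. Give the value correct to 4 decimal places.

-0.6446

r = Cov(x,y) / (s_x · s_y) = -29.60 / (14.26 × 3.22)
  = -29.60 / 45.9172 ≈ -0.6446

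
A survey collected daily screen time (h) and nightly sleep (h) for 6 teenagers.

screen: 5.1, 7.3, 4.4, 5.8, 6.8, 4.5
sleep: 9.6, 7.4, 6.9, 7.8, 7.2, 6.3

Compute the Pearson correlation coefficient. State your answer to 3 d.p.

0.075

n = 6, Σx = 33.9, Σy = 45.2, Σx² = 198.79, Σy² = 346.9, Σxy = 255.89
nΣxy − ΣxΣy = 1535.34 − 1532.28 = 3.06
nΣx² − (Σx)² = 1192.74 − 1149.21 = 43.53; nΣy² − (Σy)² = 2081.4 − 2043.04 = 38.36
r = 3.06 / √(43.53 × 38.36) = 3.06 / 40.8633 ≈ 0.075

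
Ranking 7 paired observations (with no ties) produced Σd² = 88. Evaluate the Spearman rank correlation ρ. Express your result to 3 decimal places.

-0.571

ρ = 1 − 6Σd² / [n(n²−1)] = 1 − 6×88 / (7×48)
  = 1 − 528/336 = 1 − 1.5714 ≈ -0.571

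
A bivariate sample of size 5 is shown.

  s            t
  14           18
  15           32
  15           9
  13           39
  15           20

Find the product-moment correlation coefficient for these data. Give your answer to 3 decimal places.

-0.593

n = 5, Σs = 72, Σt = 118, Σs² = 1040, Σt² = 3350, Σst = 1674
nΣst − ΣsΣt = 8370 − 8496 = -126
nΣs² − (Σs)² = 5200 − 5184 = 16; nΣt² − (Σt)² = 16750 − 13924 = 2826
r = -126 / √(16 × 2826) = -126 / 212.6405 ≈ -0.593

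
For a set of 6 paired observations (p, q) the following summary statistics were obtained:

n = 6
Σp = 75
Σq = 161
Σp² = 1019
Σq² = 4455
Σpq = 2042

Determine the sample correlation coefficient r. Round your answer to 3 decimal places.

0.281

r = (nΣpq − ΣpΣq) / √[(nΣp² − (Σp)²)(nΣq² − (Σq)²)]
Numerator: 6×2042 − 75×161 = 177
Denominator: √[(6114 − 5625)(26730 − 25921)] = √[489 × 809] = 628.9682
r = 177 / 628.9682 ≈ 0.281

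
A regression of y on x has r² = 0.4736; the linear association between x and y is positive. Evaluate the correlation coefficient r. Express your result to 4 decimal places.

|r| = √0.4736 = 0.6882
The association is positive, so r = 0.6882.

0.6882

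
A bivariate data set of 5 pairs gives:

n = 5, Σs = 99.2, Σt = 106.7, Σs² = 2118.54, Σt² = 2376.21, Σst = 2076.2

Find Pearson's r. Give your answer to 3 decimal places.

r = (nΣst − ΣsΣt) / √[(nΣs² − (Σs)²)(nΣt² − (Σt)²)]
Numerator: 5×2076.2 − 99.2×106.7 = -203.64
Denominator: √[(10592.7 − 9840.64)(11881.05 − 11384.89)] = √[752.06 × 496.16] = 610.8536
r = -203.64 / 610.8536 ≈ -0.333

-0.333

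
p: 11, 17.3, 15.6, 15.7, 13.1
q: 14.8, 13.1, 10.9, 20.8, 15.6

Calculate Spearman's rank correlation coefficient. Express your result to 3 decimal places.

Rank p: 1, 5, 3, 4, 2
Rank q: 3, 2, 1, 5, 4
d = rank(p) − rank(q): -2, 3, 2, -1, -2; Σd² = 22
ρ = 1 − 6Σd² / [n(n²−1)] = 1 − 6×22 / (5×24) = 1 − 132/120 ≈ -0.100

-0.100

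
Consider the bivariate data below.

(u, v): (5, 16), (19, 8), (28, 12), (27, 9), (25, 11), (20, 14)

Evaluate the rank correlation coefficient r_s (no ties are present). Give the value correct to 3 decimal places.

Rank u: 1, 2, 6, 5, 4, 3
Rank v: 6, 1, 4, 2, 3, 5
d = rank(u) − rank(v): -5, 1, 2, 3, 1, -2; Σd² = 44
ρ = 1 − 6Σd² / [n(n²−1)] = 1 − 6×44 / (6×35) = 1 − 264/210 ≈ -0.257

-0.257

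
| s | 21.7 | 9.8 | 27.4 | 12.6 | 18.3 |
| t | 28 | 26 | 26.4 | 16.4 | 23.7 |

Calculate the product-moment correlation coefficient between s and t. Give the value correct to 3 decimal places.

n = 5, Σs = 89.8, Σt = 120.5, Σs² = 1811.34, Σt² = 2987.61, Σst = 2226.11
nΣst − ΣsΣt = 11130.55 − 10820.9 = 309.65
nΣs² − (Σs)² = 9056.7 − 8064.04 = 992.66; nΣt² − (Σt)² = 14938.05 − 14520.25 = 417.8
r = 309.65 / √(992.66 × 417.8) = 309.65 / 643.9979 ≈ 0.481

0.481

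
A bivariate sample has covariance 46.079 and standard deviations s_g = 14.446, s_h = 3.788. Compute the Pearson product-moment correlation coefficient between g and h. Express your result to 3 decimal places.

0.842

r = Cov(g,h) / (s_g · s_h) = 46.079 / (14.446 × 3.788)
  = 46.079 / 54.7214 ≈ 0.842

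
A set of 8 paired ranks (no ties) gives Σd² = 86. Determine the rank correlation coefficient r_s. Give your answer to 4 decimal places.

-0.0238

ρ = 1 − 6Σd² / [n(n²−1)] = 1 − 6×86 / (8×63)
  = 1 − 516/504 = 1 − 1.02381 ≈ -0.0238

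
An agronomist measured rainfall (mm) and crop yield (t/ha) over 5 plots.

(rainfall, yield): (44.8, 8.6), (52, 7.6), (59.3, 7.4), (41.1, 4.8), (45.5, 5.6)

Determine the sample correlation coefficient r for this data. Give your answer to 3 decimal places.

0.470

n = 5, Σx = 242.7, Σy = 34, Σx² = 11986.99, Σy² = 240.88, Σxy = 1671.38
nΣxy − ΣxΣy = 8356.9 − 8251.8 = 105.1
nΣx² − (Σx)² = 59934.95 − 58903.29 = 1031.66; nΣy² − (Σy)² = 1204.4 − 1156 = 48.4
r = 105.1 / √(1031.66 × 48.4) = 105.1 / 223.4555 ≈ 0.470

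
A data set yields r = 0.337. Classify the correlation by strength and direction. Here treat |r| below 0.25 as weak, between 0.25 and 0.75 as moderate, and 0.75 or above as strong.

r = 0.337 > 0 so the relationship is positive.
|r| = 0.337, which falls in the moderate range.

moderate positive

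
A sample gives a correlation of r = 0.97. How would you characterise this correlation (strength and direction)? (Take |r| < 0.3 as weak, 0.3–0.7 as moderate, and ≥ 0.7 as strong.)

strong positive

r = 0.97 > 0 so the relationship is positive.
|r| = 0.97, which falls in the strong range.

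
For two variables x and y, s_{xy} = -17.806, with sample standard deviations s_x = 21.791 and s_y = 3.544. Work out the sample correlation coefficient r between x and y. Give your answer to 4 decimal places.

-0.2306

r = Cov(x,y) / (s_x · s_y) = -17.806 / (21.791 × 3.544)
  = -17.806 / 77.2273 ≈ -0.2306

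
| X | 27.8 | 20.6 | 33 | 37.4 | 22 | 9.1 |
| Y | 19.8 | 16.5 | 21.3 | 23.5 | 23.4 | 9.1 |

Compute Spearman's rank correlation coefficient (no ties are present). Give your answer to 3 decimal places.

0.829

Rank X: 4, 2, 5, 6, 3, 1
Rank Y: 3, 2, 4, 6, 5, 1
d = rank(X) − rank(Y): 1, 0, 1, 0, -2, 0; Σd² = 6
ρ = 1 − 6Σd² / [n(n²−1)] = 1 − 6×6 / (6×35) = 1 − 36/210 ≈ 0.829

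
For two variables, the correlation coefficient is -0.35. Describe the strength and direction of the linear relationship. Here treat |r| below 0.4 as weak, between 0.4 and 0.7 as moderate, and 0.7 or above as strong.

r = -0.35 < 0 so the relationship is negative.
|r| = 0.35, which falls in the weak range.

weak negative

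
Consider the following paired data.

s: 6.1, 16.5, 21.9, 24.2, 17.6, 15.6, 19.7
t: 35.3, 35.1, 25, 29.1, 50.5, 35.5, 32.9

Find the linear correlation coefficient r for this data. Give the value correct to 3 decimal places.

n = 7, Σs = 121.6, Σt = 243.4, Σs² = 2315.92, Σt² = 8842.82, Σst = 4136.93
nΣst − ΣsΣt = 28958.51 − 29597.44 = -638.93
nΣs² − (Σs)² = 16211.44 − 14786.56 = 1424.88; nΣt² − (Σt)² = 61899.74 − 59243.56 = 2656.18
r = -638.93 / √(1424.88 × 2656.18) = -638.93 / 1945.4402 ≈ -0.328

-0.328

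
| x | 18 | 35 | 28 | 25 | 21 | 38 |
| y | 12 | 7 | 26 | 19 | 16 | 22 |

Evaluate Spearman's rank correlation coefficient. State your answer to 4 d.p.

0.3143

Rank x: 1, 5, 4, 3, 2, 6
Rank y: 2, 1, 6, 4, 3, 5
d = rank(x) − rank(y): -1, 4, -2, -1, -1, 1; Σd² = 24
ρ = 1 − 6Σd² / [n(n²−1)] = 1 − 6×24 / (6×35) = 1 − 144/210 ≈ 0.3143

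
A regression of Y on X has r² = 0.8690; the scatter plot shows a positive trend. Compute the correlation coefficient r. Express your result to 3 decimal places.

0.932

|r| = √0.8690 = 0.932
The association is positive, so r = 0.932.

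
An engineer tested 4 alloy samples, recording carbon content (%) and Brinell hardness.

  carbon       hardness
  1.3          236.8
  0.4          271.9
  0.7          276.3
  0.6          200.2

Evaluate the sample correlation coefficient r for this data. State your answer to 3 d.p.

-0.213

n = 4, Σx = 3, Σy = 985.2, Σx² = 2.7, Σy² = 246425.58, Σxy = 730.13
nΣxy − ΣxΣy = 2920.52 − 2955.6 = -35.08
nΣx² − (Σx)² = 10.8 − 9 = 1.8; nΣy² − (Σy)² = 985702.32 − 970619.04 = 15083.28
r = -35.08 / √(1.8 × 15083.28) = -35.08 / 164.7723 ≈ -0.213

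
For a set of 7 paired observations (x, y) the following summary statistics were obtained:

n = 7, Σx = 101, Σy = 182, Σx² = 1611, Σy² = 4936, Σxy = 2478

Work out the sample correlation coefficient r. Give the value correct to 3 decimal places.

r = (nΣxy − ΣxΣy) / √[(nΣx² − (Σx)²)(nΣy² − (Σy)²)]
Numerator: 7×2478 − 101×182 = -1036
Denominator: √[(11277 − 10201)(34552 − 33124)] = √[1076 × 1428] = 1239.5677
r = -1036 / 1239.5677 ≈ -0.836

-0.836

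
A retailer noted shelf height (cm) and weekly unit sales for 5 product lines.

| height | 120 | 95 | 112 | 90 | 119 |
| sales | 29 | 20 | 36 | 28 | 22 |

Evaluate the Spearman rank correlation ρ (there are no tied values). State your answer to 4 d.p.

Rank height: 5, 2, 3, 1, 4
Rank sales: 4, 1, 5, 3, 2
d = rank(height) − rank(sales): 1, 1, -2, -2, 2; Σd² = 14
ρ = 1 − 6Σd² / [n(n²−1)] = 1 − 6×14 / (5×24) = 1 − 84/120 ≈ 0.3000

0.3000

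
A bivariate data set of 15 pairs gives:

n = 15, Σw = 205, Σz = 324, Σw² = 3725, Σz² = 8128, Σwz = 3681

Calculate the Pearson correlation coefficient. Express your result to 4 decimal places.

r = (nΣwz − ΣwΣz) / √[(nΣw² − (Σw)²)(nΣz² − (Σz)²)]
Numerator: 15×3681 − 205×324 = -11205
Denominator: √[(55875 − 42025)(121920 − 104976)] = √[13850 × 16944] = 15319.0861
r = -11205 / 15319.0861 ≈ -0.7314

-0.7314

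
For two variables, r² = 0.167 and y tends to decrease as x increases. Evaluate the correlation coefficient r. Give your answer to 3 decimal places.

-0.409

|r| = √0.167 = 0.409
The association is negative, so r = −0.409.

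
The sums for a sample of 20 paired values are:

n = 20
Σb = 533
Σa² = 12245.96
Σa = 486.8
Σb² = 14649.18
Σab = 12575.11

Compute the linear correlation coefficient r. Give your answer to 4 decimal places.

r = (nΣab − ΣaΣb) / √[(nΣa² − (Σa)²)(nΣb² − (Σb)²)]
Numerator: 20×12575.11 − 486.8×533 = -7962.2
Denominator: √[(244919.2 − 236974.24)(292983.6 − 284089)] = √[7944.96 × 8894.6] = 8406.3810
r = -7962.2 / 8406.3810 ≈ -0.9472

-0.9472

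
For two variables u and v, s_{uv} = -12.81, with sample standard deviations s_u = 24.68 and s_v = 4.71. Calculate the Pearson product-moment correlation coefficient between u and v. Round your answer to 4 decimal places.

r = Cov(u,v) / (s_u · s_v) = -12.81 / (24.68 × 4.71)
  = -12.81 / 116.2428 ≈ -0.1102

-0.1102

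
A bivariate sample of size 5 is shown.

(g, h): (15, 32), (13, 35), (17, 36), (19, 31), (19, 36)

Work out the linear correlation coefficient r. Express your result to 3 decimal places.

n = 5, Σg = 83, Σh = 170, Σg² = 1405, Σh² = 5802, Σgh = 2820
nΣgh − ΣgΣh = 14100 − 14110 = -10
nΣg² − (Σg)² = 7025 − 6889 = 136; nΣh² − (Σh)² = 29010 − 28900 = 110
r = -10 / √(136 × 110) = -10 / 122.3111 ≈ -0.082

-0.082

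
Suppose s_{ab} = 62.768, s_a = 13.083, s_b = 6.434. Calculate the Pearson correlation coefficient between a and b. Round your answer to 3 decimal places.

0.746

r = Cov(a,b) / (s_a · s_b) = 62.768 / (13.083 × 6.434)
  = 62.768 / 84.1760 ≈ 0.746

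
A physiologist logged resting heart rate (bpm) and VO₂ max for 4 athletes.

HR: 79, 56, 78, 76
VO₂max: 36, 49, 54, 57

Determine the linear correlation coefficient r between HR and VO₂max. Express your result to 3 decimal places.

n = 4, Σx = 289, Σy = 196, Σx² = 21237, Σy² = 9862, Σxy = 14132
nΣxy − ΣxΣy = 56528 − 56644 = -116
nΣx² − (Σx)² = 84948 − 83521 = 1427; nΣy² − (Σy)² = 39448 − 38416 = 1032
r = -116 / √(1427 × 1032) = -116 / 1213.5337 ≈ -0.096

-0.096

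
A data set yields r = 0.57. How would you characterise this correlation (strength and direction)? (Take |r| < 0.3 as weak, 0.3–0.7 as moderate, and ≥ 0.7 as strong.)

moderate positive

r = 0.57 > 0 so the relationship is positive.
|r| = 0.57, which falls in the moderate range.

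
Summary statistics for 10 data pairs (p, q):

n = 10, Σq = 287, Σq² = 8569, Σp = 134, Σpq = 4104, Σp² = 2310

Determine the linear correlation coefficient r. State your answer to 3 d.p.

0.625

r = (nΣpq − ΣpΣq) / √[(nΣp² − (Σp)²)(nΣq² − (Σq)²)]
Numerator: 10×4104 − 134×287 = 2582
Denominator: √[(23100 − 17956)(85690 − 82369)] = √[5144 × 3321] = 4133.1857
r = 2582 / 4133.1857 ≈ 0.625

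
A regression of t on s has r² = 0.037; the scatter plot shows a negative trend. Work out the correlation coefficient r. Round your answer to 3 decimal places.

-0.192

|r| = √0.037 = 0.192
The association is negative, so r = −0.192.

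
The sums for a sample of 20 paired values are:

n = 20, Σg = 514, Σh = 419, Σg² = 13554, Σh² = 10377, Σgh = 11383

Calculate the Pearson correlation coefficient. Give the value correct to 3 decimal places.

r = (nΣgh − ΣgΣh) / √[(nΣg² − (Σg)²)(nΣh² − (Σh)²)]
Numerator: 20×11383 − 514×419 = 12294
Denominator: √[(271080 − 264196)(207540 − 175561)] = √[6884 × 31979] = 14837.2314
r = 12294 / 14837.2314 ≈ 0.829

0.829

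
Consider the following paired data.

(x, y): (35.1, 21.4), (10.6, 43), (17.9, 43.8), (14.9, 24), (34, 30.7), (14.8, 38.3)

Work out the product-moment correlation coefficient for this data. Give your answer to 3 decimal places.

n = 6, Σx = 127.3, Σy = 201.2, Σx² = 3261.83, Σy² = 7210.78, Σxy = 3959.2
nΣxy − ΣxΣy = 23755.2 − 25612.76 = -1857.56
nΣx² − (Σx)² = 19570.98 − 16205.29 = 3365.69; nΣy² − (Σy)² = 43264.68 − 40481.44 = 2783.24
r = -1857.56 / √(3365.69 × 2783.24) = -1857.56 / 3060.6410 ≈ -0.607

-0.607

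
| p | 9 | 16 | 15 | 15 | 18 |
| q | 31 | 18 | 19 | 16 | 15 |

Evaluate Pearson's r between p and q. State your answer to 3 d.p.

-0.961

n = 5, Σp = 73, Σq = 99, Σp² = 1111, Σq² = 2127, Σpq = 1362
nΣpq − ΣpΣq = 6810 − 7227 = -417
nΣp² − (Σp)² = 5555 − 5329 = 226; nΣq² − (Σq)² = 10635 − 9801 = 834
r = -417 / √(226 × 834) = -417 / 434.1474 ≈ -0.961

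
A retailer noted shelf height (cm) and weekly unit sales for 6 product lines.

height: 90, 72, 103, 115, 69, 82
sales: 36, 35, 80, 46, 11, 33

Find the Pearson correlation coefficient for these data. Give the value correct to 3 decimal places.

0.702

n = 6, Σx = 531, Σy = 241, Σx² = 48603, Σy² = 12247, Σxy = 22755
nΣxy − ΣxΣy = 136530 − 127971 = 8559
nΣx² − (Σx)² = 291618 − 281961 = 9657; nΣy² − (Σy)² = 73482 − 58081 = 15401
r = 8559 / √(9657 × 15401) = 8559 / 12195.3867 ≈ 0.702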